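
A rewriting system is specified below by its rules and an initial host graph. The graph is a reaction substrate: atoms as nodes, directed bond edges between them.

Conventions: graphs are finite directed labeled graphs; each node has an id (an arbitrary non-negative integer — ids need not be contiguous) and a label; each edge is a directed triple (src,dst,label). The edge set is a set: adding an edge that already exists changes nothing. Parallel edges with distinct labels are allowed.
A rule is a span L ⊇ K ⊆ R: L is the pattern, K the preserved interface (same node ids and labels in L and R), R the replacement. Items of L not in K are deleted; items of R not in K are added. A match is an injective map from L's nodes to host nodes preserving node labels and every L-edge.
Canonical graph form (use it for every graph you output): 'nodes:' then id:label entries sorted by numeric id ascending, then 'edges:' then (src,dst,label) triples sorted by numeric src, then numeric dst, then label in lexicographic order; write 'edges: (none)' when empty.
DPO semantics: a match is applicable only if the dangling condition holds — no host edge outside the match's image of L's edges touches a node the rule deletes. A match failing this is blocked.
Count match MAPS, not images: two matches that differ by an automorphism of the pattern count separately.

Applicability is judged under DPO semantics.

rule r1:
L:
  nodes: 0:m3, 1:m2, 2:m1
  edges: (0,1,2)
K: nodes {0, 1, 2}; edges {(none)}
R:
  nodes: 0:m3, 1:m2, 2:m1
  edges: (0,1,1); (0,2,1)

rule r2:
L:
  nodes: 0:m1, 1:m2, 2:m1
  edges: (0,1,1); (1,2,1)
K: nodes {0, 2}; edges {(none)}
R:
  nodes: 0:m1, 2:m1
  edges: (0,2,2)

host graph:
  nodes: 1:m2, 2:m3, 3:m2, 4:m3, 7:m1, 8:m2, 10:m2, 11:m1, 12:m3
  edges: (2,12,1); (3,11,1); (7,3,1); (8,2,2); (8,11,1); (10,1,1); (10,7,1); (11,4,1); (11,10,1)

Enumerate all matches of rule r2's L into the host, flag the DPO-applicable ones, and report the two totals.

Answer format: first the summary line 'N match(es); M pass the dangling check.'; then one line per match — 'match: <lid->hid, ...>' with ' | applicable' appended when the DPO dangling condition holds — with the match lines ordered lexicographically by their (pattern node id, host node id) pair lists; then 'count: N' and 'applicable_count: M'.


2 match(es); 1 pass the dangling check.
match: 0->7, 1->3, 2->11 | applicable
match: 0->11, 1->10, 2->7
count: 2
applicable_count: 1


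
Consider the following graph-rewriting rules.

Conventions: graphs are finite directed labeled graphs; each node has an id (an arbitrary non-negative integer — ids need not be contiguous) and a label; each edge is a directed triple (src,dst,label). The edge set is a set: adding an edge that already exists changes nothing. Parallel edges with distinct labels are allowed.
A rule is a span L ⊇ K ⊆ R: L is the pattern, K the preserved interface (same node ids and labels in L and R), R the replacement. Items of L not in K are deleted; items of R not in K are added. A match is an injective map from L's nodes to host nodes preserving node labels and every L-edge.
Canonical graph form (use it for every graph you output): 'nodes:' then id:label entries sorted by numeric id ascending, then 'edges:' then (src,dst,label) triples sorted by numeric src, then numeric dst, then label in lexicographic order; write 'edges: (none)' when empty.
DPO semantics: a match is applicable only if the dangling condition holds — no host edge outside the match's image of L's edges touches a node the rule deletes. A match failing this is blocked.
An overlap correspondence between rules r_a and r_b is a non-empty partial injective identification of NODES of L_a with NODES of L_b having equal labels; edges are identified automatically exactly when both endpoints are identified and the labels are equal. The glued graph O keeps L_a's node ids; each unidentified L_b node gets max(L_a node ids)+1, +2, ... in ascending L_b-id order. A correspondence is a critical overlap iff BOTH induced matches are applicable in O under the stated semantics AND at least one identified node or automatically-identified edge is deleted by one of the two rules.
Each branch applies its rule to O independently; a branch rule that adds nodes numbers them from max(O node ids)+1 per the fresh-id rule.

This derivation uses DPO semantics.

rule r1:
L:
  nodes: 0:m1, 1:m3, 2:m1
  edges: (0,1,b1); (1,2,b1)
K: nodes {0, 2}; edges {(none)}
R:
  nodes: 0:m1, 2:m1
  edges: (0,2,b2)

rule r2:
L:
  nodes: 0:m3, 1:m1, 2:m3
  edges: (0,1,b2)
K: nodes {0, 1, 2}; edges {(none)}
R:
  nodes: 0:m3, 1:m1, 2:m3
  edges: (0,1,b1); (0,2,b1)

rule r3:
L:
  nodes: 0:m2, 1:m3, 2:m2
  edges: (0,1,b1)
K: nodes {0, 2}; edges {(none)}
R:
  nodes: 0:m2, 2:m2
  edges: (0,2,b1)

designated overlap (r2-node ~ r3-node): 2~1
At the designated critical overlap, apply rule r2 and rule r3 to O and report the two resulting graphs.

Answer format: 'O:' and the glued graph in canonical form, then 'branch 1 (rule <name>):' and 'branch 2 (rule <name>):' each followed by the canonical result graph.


O:
nodes: 0:m3, 1:m1, 2:m3, 3:m2, 4:m2
edges: (0,1,b2); (3,2,b1)
branch 1 (rule r2):
nodes: 0:m3, 1:m1, 2:m3, 3:m2, 4:m2
edges: (0,1,b1); (0,2,b1); (3,2,b1)
branch 2 (rule r3):
nodes: 0:m3, 1:m1, 3:m2, 4:m2
edges: (0,1,b2); (3,4,b1)


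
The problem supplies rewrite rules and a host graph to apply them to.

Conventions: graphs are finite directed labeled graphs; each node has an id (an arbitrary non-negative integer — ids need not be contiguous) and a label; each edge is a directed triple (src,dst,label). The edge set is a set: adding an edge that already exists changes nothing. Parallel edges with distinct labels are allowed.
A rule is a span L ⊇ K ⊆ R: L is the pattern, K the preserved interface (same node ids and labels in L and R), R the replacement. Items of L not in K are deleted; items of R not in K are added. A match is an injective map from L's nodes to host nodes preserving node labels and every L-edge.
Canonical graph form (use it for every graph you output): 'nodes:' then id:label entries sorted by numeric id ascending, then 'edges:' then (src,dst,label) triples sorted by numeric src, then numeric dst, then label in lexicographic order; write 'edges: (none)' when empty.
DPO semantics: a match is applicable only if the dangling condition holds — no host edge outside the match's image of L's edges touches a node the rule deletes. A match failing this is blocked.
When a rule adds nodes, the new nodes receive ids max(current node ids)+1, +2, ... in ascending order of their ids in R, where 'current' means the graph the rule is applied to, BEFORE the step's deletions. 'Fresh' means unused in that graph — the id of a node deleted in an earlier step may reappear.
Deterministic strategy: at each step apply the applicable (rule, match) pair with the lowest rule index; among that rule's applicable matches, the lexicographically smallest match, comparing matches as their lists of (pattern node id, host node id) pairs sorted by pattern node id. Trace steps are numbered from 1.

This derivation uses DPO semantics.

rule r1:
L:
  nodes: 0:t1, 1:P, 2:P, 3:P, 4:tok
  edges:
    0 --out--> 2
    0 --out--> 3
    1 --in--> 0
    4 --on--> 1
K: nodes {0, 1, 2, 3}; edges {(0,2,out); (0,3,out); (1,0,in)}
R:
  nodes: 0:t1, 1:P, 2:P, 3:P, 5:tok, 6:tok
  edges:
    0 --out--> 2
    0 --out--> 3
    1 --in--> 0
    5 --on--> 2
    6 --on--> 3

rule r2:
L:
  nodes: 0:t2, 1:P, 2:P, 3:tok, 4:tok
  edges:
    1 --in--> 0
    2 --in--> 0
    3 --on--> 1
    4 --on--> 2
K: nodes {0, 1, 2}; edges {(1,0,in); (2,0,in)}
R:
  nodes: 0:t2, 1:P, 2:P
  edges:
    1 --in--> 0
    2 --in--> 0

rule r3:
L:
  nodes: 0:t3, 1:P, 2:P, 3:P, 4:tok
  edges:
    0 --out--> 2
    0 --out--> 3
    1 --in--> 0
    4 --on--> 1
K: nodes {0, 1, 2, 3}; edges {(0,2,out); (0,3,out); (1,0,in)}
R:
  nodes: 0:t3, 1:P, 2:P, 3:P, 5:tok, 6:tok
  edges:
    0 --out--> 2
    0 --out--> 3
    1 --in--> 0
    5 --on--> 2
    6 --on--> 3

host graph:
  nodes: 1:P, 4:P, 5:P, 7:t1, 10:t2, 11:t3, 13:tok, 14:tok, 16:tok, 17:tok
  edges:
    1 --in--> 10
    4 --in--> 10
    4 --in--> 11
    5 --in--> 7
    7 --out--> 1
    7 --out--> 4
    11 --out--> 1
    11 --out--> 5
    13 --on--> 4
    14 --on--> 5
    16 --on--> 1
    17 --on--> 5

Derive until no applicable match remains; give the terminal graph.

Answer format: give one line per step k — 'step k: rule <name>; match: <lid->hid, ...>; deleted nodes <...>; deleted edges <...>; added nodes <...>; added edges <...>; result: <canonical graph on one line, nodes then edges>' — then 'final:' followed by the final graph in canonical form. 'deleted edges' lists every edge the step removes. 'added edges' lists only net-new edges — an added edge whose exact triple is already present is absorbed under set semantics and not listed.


step 1: rule r1; match: 0->7, 1->5, 2->1, 3->4, 4->14; deleted nodes 14; deleted edges (14,5,on); added nodes 18, 19; added edges (18,1,on); (19,4,on); result: nodes: 1:P, 4:P, 5:P, 7:t1, 10:t2, 11:t3, 13:tok, 16:tok, 17:tok, 18:tok, 19:tok edges: (1,10,in); (4,10,in); (4,11,in); (5,7,in); (7,1,out); (7,4,out); (11,1,out); (11,5,out); (13,4,on); (16,1,on); (17,5,on); (18,1,on); (19,4,on)
step 2: rule r1; match: 0->7, 1->5, 2->1, 3->4, 4->17; deleted nodes 17; deleted edges (17,5,on); added nodes 20, 21; added edges (20,1,on); (21,4,on); result: nodes: 1:P, 4:P, 5:P, 7:t1, 10:t2, 11:t3, 13:tok, 16:tok, 18:tok, 19:tok, 20:tok, 21:tok edges: (1,10,in); (4,10,in); (4,11,in); (5,7,in); (7,1,out); (7,4,out); (11,1,out); (11,5,out); (13,4,on); (16,1,on); (18,1,on); (19,4,on); (20,1,on); (21,4,on)
step 3: rule r2; match: 0->10, 1->1, 2->4, 3->16, 4->13; deleted nodes 13, 16; deleted edges (13,4,on); (16,1,on); added nodes (none); added edges (none); result: nodes: 1:P, 4:P, 5:P, 7:t1, 10:t2, 11:t3, 18:tok, 19:tok, 20:tok, 21:tok edges: (1,10,in); (4,10,in); (4,11,in); (5,7,in); (7,1,out); (7,4,out); (11,1,out); (11,5,out); (18,1,on); (19,4,on); (20,1,on); (21,4,on)
step 4: rule r2; match: 0->10, 1->1, 2->4, 3->18, 4->19; deleted nodes 18, 19; deleted edges (18,1,on); (19,4,on); added nodes (none); added edges (none); result: nodes: 1:P, 4:P, 5:P, 7:t1, 10:t2, 11:t3, 20:tok, 21:tok edges: (1,10,in); (4,10,in); (4,11,in); (5,7,in); (7,1,out); (7,4,out); (11,1,out); (11,5,out); (20,1,on); (21,4,on)
step 5: rule r2; match: 0->10, 1->1, 2->4, 3->20, 4->21; deleted nodes 20, 21; deleted edges (20,1,on); (21,4,on); added nodes (none); added edges (none); result: nodes: 1:P, 4:P, 5:P, 7:t1, 10:t2, 11:t3 edges: (1,10,in); (4,10,in); (4,11,in); (5,7,in); (7,1,out); (7,4,out); (11,1,out); (11,5,out)
final:
nodes: 1:P, 4:P, 5:P, 7:t1, 10:t2, 11:t3
edges: (1,10,in); (4,10,in); (4,11,in); (5,7,in); (7,1,out); (7,4,out); (11,1,out); (11,5,out)


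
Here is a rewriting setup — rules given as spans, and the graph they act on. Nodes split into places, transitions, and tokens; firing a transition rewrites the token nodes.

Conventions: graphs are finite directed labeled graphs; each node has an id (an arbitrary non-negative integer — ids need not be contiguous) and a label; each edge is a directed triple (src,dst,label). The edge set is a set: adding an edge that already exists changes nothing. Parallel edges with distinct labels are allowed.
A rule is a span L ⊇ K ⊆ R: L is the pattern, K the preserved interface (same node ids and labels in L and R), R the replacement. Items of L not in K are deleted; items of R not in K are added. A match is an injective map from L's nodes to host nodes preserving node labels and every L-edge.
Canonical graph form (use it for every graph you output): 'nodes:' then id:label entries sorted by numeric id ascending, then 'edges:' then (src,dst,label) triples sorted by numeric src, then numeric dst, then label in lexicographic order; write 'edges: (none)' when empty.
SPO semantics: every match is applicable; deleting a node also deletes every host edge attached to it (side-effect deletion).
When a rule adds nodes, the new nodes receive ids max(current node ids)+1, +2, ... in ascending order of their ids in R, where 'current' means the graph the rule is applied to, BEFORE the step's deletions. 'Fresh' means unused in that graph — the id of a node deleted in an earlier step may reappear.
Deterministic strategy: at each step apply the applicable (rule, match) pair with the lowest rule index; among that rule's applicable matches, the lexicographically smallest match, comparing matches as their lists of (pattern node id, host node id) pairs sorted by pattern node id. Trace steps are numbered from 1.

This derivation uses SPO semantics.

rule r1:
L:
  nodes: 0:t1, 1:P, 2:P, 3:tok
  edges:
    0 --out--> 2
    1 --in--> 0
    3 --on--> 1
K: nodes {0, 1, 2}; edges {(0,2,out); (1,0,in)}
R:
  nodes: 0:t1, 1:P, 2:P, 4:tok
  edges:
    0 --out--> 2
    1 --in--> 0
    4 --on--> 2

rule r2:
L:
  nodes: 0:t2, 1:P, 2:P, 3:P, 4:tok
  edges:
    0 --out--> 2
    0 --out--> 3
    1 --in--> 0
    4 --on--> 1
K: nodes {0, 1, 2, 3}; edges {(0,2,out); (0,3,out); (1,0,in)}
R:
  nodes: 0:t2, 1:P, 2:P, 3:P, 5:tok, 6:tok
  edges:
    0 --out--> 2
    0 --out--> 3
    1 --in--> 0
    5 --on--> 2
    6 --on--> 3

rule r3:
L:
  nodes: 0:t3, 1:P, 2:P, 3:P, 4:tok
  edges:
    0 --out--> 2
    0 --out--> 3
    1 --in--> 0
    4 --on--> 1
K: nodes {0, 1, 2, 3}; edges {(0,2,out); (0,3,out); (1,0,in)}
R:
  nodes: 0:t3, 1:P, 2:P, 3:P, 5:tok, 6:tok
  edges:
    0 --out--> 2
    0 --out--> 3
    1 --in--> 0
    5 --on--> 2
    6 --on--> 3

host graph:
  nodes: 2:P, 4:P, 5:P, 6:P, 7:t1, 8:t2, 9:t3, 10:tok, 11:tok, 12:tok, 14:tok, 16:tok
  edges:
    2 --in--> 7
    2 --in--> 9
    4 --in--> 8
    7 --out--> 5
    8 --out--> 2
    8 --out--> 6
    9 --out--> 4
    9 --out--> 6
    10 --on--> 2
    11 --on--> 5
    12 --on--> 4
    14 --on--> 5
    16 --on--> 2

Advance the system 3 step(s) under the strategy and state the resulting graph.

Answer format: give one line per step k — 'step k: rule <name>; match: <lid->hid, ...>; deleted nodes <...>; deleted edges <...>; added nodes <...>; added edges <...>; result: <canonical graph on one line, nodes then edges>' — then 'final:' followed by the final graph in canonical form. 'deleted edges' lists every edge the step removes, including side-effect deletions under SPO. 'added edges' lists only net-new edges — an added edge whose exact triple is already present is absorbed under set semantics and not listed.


step 1: rule r1; match: 0->7, 1->2, 2->5, 3->10; deleted nodes 10; deleted edges (10,2,on); added nodes 17; added edges (17,5,on); result: nodes: 2:P, 4:P, 5:P, 6:P, 7:t1, 8:t2, 9:t3, 11:tok, 12:tok, 14:tok, 16:tok, 17:tok edges: (2,7,in); (2,9,in); (4,8,in); (7,5,out); (8,2,out); (8,6,out); (9,4,out); (9,6,out); (11,5,on); (12,4,on); (14,5,on); (16,2,on); (17,5,on)
step 2: rule r1; match: 0->7, 1->2, 2->5, 3->16; deleted nodes 16; deleted edges (16,2,on); added nodes 18; added edges (18,5,on); result: nodes: 2:P, 4:P, 5:P, 6:P, 7:t1, 8:t2, 9:t3, 11:tok, 12:tok, 14:tok, 17:tok, 18:tok edges: (2,7,in); (2,9,in); (4,8,in); (7,5,out); (8,2,out); (8,6,out); (9,4,out); (9,6,out); (11,5,on); (12,4,on); (14,5,on); (17,5,on); (18,5,on)
step 3: rule r2; match: 0->8, 1->4, 2->2, 3->6, 4->12; deleted nodes 12; deleted edges (12,4,on); added nodes 19, 20; added edges (19,2,on); (20,6,on); result: nodes: 2:P, 4:P, 5:P, 6:P, 7:t1, 8:t2, 9:t3, 11:tok, 14:tok, 17:tok, 18:tok, 19:tok, 20:tok edges: (2,7,in); (2,9,in); (4,8,in); (7,5,out); (8,2,out); (8,6,out); (9,4,out); (9,6,out); (11,5,on); (14,5,on); (17,5,on); (18,5,on); (19,2,on); (20,6,on)
final:
nodes: 2:P, 4:P, 5:P, 6:P, 7:t1, 8:t2, 9:t3, 11:tok, 14:tok, 17:tok, 18:tok, 19:tok, 20:tok
edges: (2,7,in); (2,9,in); (4,8,in); (7,5,out); (8,2,out); (8,6,out); (9,4,out); (9,6,out); (11,5,on); (14,5,on); (17,5,on); (18,5,on); (19,2,on); (20,6,on)


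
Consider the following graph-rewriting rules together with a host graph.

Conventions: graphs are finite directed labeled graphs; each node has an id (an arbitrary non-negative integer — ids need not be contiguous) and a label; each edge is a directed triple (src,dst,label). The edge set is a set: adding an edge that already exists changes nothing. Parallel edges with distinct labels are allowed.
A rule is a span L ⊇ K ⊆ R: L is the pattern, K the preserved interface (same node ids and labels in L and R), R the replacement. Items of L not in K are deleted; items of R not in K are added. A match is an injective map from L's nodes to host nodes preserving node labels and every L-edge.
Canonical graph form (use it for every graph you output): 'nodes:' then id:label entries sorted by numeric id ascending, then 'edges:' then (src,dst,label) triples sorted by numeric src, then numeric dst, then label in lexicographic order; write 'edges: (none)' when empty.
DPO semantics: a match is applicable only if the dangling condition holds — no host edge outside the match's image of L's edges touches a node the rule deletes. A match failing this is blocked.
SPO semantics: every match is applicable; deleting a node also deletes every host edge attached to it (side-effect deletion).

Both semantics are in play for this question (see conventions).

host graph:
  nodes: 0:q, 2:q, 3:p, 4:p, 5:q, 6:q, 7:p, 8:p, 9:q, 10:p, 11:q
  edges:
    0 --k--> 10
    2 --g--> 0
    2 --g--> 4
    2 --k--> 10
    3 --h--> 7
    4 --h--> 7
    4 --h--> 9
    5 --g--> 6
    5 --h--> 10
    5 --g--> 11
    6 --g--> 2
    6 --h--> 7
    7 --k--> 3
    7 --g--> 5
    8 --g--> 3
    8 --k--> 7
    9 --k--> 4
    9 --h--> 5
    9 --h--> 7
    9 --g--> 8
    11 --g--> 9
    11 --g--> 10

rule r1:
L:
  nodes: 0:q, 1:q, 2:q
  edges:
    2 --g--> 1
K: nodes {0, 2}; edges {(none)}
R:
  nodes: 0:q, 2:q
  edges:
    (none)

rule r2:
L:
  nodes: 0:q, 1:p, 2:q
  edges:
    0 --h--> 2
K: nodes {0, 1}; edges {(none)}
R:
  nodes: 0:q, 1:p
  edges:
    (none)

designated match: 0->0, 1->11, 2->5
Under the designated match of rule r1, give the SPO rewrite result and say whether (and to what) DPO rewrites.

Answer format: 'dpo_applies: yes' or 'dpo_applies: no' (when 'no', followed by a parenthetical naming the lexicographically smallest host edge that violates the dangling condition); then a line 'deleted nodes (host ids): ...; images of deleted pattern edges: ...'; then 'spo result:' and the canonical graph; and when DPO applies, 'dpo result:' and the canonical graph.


dpo_applies: no
(the rule deletes node 11, which keeps host edge (11,9,g) outside the match image — the dangling condition fails, DPO blocks; SPO proceeds and side-deletes such edges)
deleted nodes (host ids): 11; images of deleted pattern edges: (5,11,g)
spo result:
nodes: 0:q, 2:q, 3:p, 4:p, 5:q, 6:q, 7:p, 8:p, 9:q, 10:p
edges: (0,10,k); (2,0,g); (2,4,g); (2,10,k); (3,7,h); (4,7,h); (4,9,h); (5,6,g); (5,10,h); (6,2,g); (6,7,h); (7,3,k); (7,5,g); (8,3,g); (8,7,k); (9,4,k); (9,5,h); (9,7,h); (9,8,g)


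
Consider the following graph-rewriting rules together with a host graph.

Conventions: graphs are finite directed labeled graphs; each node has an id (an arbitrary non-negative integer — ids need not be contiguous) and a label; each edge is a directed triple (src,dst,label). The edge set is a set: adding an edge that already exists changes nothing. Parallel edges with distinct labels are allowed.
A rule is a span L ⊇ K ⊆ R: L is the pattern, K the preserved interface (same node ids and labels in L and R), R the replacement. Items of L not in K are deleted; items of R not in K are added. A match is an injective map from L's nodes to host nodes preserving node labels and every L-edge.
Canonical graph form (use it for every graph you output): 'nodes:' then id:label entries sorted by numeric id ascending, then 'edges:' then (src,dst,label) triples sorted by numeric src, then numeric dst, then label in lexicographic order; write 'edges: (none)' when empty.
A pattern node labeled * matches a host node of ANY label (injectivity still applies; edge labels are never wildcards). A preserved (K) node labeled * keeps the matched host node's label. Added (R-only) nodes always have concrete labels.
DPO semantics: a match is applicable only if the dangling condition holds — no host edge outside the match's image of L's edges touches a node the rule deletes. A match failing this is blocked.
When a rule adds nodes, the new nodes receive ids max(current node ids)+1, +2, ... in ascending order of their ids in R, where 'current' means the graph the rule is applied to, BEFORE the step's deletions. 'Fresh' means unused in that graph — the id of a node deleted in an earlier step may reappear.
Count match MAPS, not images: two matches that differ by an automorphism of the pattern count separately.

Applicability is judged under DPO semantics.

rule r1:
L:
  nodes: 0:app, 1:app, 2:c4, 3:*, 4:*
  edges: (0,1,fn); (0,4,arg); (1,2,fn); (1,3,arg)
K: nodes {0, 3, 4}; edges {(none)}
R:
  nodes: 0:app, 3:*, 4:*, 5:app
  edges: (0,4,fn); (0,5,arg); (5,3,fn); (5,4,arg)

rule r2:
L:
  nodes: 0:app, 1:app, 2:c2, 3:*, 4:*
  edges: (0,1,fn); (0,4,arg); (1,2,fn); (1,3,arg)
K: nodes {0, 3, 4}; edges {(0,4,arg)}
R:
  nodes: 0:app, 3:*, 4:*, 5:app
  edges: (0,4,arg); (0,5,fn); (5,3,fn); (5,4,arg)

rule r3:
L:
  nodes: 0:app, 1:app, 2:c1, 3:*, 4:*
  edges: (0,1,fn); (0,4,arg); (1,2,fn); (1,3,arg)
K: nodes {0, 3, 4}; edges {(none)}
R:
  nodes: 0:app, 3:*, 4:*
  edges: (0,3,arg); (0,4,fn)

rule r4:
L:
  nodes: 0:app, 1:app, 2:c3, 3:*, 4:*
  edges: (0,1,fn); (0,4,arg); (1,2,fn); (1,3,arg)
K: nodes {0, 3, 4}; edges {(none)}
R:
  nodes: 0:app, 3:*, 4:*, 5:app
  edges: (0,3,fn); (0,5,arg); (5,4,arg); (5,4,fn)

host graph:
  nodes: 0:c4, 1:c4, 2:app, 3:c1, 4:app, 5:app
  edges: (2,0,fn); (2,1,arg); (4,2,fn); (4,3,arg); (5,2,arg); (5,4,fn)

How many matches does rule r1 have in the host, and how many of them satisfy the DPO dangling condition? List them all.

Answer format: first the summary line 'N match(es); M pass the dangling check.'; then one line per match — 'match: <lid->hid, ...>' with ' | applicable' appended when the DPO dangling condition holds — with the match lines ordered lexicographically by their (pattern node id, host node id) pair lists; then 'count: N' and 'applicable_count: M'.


1 match(es); 0 pass the dangling check.
match: 0->4, 1->2, 2->0, 3->1, 4->3
count: 1
applicable_count: 0


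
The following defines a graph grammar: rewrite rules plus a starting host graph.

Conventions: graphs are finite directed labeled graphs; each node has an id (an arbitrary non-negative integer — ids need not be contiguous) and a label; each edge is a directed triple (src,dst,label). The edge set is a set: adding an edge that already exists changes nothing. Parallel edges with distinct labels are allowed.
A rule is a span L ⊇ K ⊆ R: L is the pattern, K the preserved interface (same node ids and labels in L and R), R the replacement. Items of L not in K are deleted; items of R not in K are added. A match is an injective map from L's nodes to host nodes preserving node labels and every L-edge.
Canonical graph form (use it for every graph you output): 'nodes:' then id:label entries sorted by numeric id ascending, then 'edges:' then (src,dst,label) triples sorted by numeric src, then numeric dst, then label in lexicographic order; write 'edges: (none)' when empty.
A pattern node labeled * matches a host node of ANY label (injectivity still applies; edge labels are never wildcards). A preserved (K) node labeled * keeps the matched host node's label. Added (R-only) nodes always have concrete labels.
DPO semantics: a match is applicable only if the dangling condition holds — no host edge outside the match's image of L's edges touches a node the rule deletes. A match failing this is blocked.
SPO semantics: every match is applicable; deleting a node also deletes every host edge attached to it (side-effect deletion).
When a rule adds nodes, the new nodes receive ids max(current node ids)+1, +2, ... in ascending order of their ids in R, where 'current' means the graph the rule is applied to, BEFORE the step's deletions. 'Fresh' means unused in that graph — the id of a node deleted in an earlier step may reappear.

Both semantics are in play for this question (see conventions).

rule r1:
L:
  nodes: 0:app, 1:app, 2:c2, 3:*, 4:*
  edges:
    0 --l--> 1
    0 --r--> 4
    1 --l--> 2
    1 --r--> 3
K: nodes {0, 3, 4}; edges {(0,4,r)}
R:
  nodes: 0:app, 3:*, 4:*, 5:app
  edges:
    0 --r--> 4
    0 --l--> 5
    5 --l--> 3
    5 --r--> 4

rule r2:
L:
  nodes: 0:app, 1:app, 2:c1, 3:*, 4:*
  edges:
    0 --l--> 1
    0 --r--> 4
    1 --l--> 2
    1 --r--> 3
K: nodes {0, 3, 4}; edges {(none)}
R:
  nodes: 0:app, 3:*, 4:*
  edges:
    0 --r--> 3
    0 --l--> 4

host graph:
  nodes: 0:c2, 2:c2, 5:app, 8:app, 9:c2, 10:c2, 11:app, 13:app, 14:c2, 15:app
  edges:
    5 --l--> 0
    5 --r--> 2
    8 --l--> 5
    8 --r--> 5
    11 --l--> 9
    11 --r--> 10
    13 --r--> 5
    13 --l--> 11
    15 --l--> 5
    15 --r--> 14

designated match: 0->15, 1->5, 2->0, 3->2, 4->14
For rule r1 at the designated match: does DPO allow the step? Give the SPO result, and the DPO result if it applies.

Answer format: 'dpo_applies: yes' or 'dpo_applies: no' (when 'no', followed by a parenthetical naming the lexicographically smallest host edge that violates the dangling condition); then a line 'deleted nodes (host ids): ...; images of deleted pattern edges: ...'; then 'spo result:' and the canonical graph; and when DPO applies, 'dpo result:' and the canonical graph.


dpo_applies: no
(the rule deletes node 5, which keeps host edge (8,5,l) outside the match image — the dangling condition fails, DPO blocks; SPO proceeds and side-deletes such edges)
deleted nodes (host ids): 0, 5; images of deleted pattern edges: (5,0,l); (5,2,r); (15,5,l)
spo result:
nodes: 2:c2, 8:app, 9:c2, 10:c2, 11:app, 13:app, 14:c2, 15:app, 16:app
edges: (11,9,l); (11,10,r); (13,11,l); (15,14,r); (15,16,l); (16,2,l); (16,14,r)


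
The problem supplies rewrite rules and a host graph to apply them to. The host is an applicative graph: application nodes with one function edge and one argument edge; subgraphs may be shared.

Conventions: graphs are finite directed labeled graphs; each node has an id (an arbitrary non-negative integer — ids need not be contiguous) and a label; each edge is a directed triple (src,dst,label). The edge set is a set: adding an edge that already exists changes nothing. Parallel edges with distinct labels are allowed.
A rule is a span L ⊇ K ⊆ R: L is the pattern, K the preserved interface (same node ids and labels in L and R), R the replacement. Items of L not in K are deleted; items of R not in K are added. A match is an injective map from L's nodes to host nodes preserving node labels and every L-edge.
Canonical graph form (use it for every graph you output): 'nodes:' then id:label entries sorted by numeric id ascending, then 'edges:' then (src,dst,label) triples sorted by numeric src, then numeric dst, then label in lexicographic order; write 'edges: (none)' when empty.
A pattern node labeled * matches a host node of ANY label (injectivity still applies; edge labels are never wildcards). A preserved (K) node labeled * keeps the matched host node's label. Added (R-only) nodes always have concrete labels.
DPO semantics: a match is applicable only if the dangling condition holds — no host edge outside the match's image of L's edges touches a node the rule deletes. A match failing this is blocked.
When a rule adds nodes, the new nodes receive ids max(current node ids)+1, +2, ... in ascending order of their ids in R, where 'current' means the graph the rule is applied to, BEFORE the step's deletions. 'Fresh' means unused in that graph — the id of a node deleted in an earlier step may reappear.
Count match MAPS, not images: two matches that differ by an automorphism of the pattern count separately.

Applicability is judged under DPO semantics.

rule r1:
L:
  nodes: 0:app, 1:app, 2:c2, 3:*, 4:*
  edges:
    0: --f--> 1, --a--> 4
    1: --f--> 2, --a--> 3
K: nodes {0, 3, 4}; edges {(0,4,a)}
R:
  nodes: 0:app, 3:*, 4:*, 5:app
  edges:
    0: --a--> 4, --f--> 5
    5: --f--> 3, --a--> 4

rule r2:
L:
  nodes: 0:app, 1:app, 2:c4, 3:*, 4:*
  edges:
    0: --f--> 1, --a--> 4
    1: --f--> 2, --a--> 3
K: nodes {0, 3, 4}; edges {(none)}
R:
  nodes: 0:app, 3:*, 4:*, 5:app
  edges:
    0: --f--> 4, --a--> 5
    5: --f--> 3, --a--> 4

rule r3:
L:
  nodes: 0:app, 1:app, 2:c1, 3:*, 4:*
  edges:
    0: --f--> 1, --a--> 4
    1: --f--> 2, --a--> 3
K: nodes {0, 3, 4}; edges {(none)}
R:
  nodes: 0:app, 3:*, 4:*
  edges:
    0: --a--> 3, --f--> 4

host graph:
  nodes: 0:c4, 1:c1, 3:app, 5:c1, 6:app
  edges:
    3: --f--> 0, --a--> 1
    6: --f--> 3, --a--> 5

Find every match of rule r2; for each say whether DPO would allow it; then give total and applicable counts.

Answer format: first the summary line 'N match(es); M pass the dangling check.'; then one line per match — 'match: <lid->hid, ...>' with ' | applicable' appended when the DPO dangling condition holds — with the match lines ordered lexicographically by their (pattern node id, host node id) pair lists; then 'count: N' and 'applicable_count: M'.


1 match(es); 1 pass the dangling check.
match: 0->6, 1->3, 2->0, 3->1, 4->5 | applicable
count: 1
applicable_count: 1


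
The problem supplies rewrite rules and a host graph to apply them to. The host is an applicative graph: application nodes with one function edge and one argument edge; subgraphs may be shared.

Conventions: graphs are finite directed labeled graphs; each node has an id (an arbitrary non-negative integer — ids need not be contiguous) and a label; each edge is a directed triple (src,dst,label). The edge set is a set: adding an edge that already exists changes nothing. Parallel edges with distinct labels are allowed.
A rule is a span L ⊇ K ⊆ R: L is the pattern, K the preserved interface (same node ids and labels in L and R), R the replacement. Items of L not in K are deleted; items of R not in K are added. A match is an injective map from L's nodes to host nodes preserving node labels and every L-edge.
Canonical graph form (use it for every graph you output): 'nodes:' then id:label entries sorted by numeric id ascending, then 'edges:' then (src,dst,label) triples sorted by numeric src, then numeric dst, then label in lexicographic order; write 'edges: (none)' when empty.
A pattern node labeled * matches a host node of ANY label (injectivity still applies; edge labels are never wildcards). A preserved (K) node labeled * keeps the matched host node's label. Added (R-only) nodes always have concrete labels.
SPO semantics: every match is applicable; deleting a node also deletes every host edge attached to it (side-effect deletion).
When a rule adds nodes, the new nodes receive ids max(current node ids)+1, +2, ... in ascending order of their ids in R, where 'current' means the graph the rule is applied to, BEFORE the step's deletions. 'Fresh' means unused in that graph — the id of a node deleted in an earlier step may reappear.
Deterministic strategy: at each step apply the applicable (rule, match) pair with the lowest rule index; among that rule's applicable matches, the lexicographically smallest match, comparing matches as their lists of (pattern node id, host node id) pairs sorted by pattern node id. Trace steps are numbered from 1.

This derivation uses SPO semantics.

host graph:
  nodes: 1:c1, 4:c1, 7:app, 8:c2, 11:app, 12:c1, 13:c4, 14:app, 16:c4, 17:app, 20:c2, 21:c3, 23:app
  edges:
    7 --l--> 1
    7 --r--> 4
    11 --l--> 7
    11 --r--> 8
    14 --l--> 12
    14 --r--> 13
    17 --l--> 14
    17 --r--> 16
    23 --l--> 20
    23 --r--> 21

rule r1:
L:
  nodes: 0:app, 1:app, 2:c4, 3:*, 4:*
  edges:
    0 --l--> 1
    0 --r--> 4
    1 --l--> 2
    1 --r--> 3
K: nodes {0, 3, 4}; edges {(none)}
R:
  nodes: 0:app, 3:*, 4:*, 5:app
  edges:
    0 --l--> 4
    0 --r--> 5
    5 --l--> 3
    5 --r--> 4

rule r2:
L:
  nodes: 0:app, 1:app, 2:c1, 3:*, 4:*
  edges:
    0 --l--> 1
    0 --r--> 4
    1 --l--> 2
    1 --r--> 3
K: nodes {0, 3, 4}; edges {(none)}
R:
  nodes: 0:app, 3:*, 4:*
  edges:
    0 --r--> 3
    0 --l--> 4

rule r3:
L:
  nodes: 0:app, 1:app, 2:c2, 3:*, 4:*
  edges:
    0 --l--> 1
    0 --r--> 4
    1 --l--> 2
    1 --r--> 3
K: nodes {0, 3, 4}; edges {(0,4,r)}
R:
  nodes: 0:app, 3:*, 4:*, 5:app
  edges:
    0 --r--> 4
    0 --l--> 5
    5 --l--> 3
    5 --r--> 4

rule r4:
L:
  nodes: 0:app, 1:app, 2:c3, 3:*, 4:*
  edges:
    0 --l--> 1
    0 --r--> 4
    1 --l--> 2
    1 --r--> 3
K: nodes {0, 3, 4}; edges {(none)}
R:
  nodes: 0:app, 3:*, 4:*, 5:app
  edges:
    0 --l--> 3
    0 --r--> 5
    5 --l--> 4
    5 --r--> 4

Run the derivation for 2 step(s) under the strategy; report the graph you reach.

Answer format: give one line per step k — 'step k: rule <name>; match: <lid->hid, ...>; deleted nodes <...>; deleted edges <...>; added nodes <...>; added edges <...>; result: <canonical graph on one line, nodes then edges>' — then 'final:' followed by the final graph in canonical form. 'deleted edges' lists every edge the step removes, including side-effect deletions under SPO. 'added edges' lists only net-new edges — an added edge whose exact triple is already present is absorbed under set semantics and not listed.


step 1: rule r2; match: 0->11, 1->7, 2->1, 3->4, 4->8; deleted nodes 1, 7; deleted edges (7,1,l); (7,4,r); (11,7,l); (11,8,r); added nodes (none); added edges (11,4,r); (11,8,l); result: nodes: 4:c1, 8:c2, 11:app, 12:c1, 13:c4, 14:app, 16:c4, 17:app, 20:c2, 21:c3, 23:app edges: (11,4,r); (11,8,l); (14,12,l); (14,13,r); (17,14,l); (17,16,r); (23,20,l); (23,21,r)
step 2: rule r2; match: 0->17, 1->14, 2->12, 3->13, 4->16; deleted nodes 12, 14; deleted edges (14,12,l); (14,13,r); (17,14,l); (17,16,r); added nodes (none); added edges (17,13,r); (17,16,l); result: nodes: 4:c1, 8:c2, 11:app, 13:c4, 16:c4, 17:app, 20:c2, 21:c3, 23:app edges: (11,4,r); (11,8,l); (17,13,r); (17,16,l); (23,20,l); (23,21,r)
final:
nodes: 4:c1, 8:c2, 11:app, 13:c4, 16:c4, 17:app, 20:c2, 21:c3, 23:app
edges: (11,4,r); (11,8,l); (17,13,r); (17,16,l); (23,20,l); (23,21,r)


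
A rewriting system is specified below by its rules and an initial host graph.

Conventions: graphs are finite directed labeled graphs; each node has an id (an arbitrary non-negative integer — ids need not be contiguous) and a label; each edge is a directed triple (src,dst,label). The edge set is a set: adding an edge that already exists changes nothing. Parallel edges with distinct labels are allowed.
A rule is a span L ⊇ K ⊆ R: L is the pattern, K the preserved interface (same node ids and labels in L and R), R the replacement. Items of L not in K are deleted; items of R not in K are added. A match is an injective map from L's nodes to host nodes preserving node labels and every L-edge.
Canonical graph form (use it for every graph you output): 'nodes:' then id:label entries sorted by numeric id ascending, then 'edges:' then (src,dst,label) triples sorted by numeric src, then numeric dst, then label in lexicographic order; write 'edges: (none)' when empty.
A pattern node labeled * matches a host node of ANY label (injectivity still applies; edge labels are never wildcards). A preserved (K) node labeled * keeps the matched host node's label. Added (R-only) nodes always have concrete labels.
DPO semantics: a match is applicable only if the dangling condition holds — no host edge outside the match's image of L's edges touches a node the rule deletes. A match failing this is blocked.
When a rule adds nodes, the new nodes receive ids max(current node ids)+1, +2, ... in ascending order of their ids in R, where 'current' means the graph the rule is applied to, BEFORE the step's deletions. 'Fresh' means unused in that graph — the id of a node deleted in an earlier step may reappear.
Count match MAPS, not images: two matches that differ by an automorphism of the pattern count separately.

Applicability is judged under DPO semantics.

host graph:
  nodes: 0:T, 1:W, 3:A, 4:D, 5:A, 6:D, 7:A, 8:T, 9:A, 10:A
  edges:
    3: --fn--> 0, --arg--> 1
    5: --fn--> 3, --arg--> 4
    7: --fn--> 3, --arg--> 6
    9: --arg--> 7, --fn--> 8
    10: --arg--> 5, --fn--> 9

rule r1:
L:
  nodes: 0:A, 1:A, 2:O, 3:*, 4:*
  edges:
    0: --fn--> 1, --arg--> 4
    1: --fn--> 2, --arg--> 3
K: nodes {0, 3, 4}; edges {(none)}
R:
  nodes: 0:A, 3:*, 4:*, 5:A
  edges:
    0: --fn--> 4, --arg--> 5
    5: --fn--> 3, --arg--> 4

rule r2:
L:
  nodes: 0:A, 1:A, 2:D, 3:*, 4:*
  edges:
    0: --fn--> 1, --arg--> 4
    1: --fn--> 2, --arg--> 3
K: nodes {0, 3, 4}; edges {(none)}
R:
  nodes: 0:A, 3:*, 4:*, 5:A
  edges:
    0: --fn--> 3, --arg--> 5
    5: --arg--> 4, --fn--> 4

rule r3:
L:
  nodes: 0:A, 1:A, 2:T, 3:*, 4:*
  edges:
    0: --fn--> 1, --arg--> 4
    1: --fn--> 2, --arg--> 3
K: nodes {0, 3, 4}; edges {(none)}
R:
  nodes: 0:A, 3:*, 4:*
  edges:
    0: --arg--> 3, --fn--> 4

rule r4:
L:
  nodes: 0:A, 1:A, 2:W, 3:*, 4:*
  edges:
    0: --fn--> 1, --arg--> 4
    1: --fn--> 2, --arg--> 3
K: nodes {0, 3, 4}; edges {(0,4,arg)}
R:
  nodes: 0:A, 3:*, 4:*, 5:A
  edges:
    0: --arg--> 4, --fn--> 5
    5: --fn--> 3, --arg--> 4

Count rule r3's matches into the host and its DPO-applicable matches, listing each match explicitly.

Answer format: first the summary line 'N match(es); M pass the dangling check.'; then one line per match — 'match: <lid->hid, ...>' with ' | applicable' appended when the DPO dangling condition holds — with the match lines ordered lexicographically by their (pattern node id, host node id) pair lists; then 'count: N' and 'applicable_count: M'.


3 match(es); 1 pass the dangling check.
match: 0->5, 1->3, 2->0, 3->1, 4->4
match: 0->7, 1->3, 2->0, 3->1, 4->6
match: 0->10, 1->9, 2->8, 3->7, 4->5 | applicable
count: 3
applicable_count: 1


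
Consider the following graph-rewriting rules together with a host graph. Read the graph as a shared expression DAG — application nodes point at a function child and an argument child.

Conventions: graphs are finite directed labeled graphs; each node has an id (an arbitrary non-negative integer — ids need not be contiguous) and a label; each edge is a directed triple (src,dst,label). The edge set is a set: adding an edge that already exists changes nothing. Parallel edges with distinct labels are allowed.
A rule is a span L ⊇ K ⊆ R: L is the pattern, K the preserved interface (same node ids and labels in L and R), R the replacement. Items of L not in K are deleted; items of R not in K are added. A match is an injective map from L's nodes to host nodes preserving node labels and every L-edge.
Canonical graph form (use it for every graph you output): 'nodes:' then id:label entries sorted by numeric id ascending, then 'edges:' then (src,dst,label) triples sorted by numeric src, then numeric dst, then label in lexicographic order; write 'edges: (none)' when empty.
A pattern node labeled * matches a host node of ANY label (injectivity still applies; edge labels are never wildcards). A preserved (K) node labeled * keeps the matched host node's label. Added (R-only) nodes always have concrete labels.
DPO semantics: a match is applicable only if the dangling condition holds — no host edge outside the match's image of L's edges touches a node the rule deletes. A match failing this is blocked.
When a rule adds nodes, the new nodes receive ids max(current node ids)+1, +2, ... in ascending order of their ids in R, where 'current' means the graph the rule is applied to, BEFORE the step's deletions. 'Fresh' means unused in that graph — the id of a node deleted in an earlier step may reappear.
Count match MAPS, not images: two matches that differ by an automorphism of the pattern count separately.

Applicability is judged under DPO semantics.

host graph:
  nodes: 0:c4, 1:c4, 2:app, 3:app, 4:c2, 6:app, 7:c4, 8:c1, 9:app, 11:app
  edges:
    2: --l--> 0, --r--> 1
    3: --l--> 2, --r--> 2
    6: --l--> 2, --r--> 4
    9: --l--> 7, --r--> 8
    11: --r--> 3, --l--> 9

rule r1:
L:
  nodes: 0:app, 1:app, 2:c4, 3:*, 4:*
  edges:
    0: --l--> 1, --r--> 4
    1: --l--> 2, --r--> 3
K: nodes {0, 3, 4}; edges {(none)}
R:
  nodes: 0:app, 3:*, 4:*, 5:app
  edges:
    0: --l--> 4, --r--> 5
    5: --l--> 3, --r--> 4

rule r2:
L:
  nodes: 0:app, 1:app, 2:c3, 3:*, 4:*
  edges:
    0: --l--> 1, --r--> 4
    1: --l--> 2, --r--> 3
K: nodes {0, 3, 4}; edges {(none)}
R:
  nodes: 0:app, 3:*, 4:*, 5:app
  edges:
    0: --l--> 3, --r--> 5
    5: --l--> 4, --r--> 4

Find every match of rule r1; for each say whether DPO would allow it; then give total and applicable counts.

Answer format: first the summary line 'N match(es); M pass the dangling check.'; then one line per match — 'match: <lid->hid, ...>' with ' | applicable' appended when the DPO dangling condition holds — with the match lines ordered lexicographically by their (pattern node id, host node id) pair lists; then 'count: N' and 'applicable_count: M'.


2 match(es); 1 pass the dangling check.
match: 0->6, 1->2, 2->0, 3->1, 4->4
match: 0->11, 1->9, 2->7, 3->8, 4->3 | applicable
count: 2
applicable_count: 1
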